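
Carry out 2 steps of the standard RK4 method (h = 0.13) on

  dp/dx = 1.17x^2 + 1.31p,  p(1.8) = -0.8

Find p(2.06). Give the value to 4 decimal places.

RK4: k1 = f(x_n, p_n); k2 = f(x_n + h/2, p_n + (h/2)·k1); k3 = f(x_n + h/2, p_n + (h/2)·k2); k4 = f(x_n + h, p_n + h·k3); p_{n+1} = p_n + (h/6)·(k1 + 2k2 + 2k3 + k4).
x=1.800000, p=-0.800000:
  k1 = f(1.800000, -0.800000) = 2.742800
  k2 = f(1.865000, -0.621718) = 3.255073
  k3 = f(1.865000, -0.588420) = 3.298693
  k4 = f(1.930000, -0.371170) = 3.871900
  p ← -0.800000 + (0.13/6)·(k1 + 2k2 + 2k3 + k4) = -0.372685
x=1.930000, p=-0.372685:
  k1 = f(1.930000, -0.372685) = 3.869916
  k2 = f(1.995000, -0.121140) = 4.497935
  k3 = f(1.995000, -0.080319) = 4.551411
  k4 = f(2.060000, 0.218998) = 5.251900
  p ← -0.372685 + (0.13/6)·(k1 + 2k2 + 2k3 + k4) = 0.217093
p(2.06) ≈ 0.2171

0.2171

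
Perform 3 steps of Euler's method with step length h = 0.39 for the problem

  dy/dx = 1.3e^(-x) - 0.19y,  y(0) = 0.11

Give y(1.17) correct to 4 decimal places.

Euler: y_{n+1} = y_n + h·f(x_n, y_n).
x=0.000000, y=0.110000: f=1.279100 → y ← 0.110000 + 0.39·1.279100 = 0.608849
x=0.390000, y=0.608849: f=0.764493 → y ← 0.608849 + 0.39·0.764493 = 0.907001
x=0.780000, y=0.907001: f=0.423598 → y ← 0.907001 + 0.39·0.423598 = 1.072204
y(1.17) ≈ 1.0722

1.0722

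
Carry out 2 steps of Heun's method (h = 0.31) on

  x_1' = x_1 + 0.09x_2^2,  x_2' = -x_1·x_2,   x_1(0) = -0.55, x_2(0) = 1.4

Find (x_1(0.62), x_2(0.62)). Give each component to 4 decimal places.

Heun on (x_1,x_2): k1 = f(x_n, state_n); k2 = f(x_n + h, state_n + h·k1); state_{n+1} = state_n + (h/2)·(k1 + k2).
0.000000: (-0.550000, 1.400000)
  k1 = (-0.373600, 0.770000)
  predictor → (-0.665816, 1.638700)
  k2 = (-0.424136, 1.091073)
  → (-0.673649, 1.688466)
0.310000: (-0.673649, 1.688466)
  k1 = (-0.417066, 1.137434)
  predictor → (-0.802940, 2.041071)
  k2 = (-0.428002, 1.638856)
  → (-0.804635, 2.118791)
(x_1(0.62), x_2(0.62)) ≈ (-0.8046, 2.1188)

-0.8046, 2.1188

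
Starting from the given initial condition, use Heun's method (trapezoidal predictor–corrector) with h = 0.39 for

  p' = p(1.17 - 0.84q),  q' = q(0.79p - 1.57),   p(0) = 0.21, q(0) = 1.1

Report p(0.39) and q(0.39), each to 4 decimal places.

0.2538, 0.6641

Heun on (p,q): k1 = f(t_n, state_n); k2 = f(t_n + h, state_n + h·k1); state_{n+1} = state_n + (h/2)·(k1 + k2).
0.000000: (0.210000, 1.100000)
  k1 = (0.051660, -1.544510)
  predictor → (0.230147, 0.497641)
  k2 = (0.173067, -0.690817)
  → (0.253822, 0.664111)
(p(0.39), q(0.39)) ≈ (0.2538, 0.6641)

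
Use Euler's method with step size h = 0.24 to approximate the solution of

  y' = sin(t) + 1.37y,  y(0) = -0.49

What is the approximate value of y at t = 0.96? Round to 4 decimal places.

Euler: y_{n+1} = y_n + h·f(t_n, y_n).
t=0.000000, y=-0.490000: f=-0.671300 → y ← -0.490000 + 0.24·(-0.671300) = -0.651112
t=0.240000, y=-0.651112: f=-0.654321 → y ← -0.651112 + 0.24·(-0.654321) = -0.808149
t=0.480000, y=-0.808149: f=-0.645385 → y ← -0.808149 + 0.24·(-0.645385) = -0.963041
t=0.720000, y=-0.963041: f=-0.659982 → y ← -0.963041 + 0.24·(-0.659982) = -1.121437
y(0.96) ≈ -1.1214

-1.1214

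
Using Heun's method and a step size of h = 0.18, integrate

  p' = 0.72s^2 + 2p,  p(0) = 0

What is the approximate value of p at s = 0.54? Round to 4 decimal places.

Heun: k1 = f(s_n, p_n); k2 = f(s_n + h, p_n + h·k1); p_{n+1} = p_n + (h/2)·(k1 + k2).
s=0.000000, p=0.000000:
  k1 = f(0.000000, 0.000000) = 0.000000
  k2 = f(0.180000, 0.000000) = 0.023328
  p ← 0.000000 + (0.18/2)·(0.000000 + 0.023328) = 0.002100
s=0.180000, p=0.002100:
  k1 = f(0.180000, 0.002100) = 0.027527
  k2 = f(0.360000, 0.007054) = 0.107421
  p ← 0.002100 + (0.18/2)·(0.027527 + 0.107421) = 0.014245
s=0.360000, p=0.014245:
  k1 = f(0.360000, 0.014245) = 0.121802
  k2 = f(0.540000, 0.036169) = 0.282290
  p ← 0.014245 + (0.18/2)·(0.121802 + 0.282290) = 0.050613
p(0.54) ≈ 0.0506

0.0506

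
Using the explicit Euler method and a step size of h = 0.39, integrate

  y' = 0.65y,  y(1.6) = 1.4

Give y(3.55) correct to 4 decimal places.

Euler: y_{n+1} = y_n + h·f(t_n, y_n).
t=1.600000, y=1.400000: f=0.910000 → y ← 1.400000 + 0.39·0.910000 = 1.754900
t=1.990000, y=1.754900: f=1.140685 → y ← 1.754900 + 0.39·1.140685 = 2.199767
t=2.380000, y=2.199767: f=1.429849 → y ← 2.199767 + 0.39·1.429849 = 2.757408
t=2.770000, y=2.757408: f=1.792315 → y ← 2.757408 + 0.39·1.792315 = 3.456411
t=3.160000, y=3.456411: f=2.246667 → y ← 3.456411 + 0.39·2.246667 = 4.332611
y(3.55) ≈ 4.3326

4.3326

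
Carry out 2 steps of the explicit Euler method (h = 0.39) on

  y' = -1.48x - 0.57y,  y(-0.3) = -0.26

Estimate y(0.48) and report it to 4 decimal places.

Euler: y_{n+1} = y_n + h·f(x_n, y_n).
x=-0.300000, y=-0.260000: f=0.592200 → y ← -0.260000 + 0.39·0.592200 = -0.029042
x=0.090000, y=-0.029042: f=-0.116646 → y ← -0.029042 + 0.39·(-0.116646) = -0.074534
y(0.48) ≈ -0.0745

-0.0745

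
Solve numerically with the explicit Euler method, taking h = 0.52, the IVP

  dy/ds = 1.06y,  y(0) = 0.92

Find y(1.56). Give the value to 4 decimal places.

Euler: y_{n+1} = y_n + h·f(s_n, y_n).
s=0.000000, y=0.920000: f=0.975200 → y ← 0.920000 + 0.52·0.975200 = 1.427104
s=0.520000, y=1.427104: f=1.512730 → y ← 1.427104 + 0.52·1.512730 = 2.213724
s=1.040000, y=2.213724: f=2.346547 → y ← 2.213724 + 0.52·2.346547 = 3.433928
y(1.56) ≈ 3.4339

3.4339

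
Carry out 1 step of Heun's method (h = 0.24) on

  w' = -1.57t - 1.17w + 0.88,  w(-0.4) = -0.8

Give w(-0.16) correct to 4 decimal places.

-0.3410

Heun: k1 = f(t_n, w_n); k2 = f(t_n + h, w_n + h·k1); w_{n+1} = w_n + (h/2)·(k1 + k2).
t=-0.400000, w=-0.800000:
  k1 = f(-0.400000, -0.800000) = 2.444000
  k2 = f(-0.160000, -0.213440) = 1.380925
  w ← -0.800000 + (0.24/2)·(2.444000 + 1.380925) = -0.341009
w(-0.16) ≈ -0.3410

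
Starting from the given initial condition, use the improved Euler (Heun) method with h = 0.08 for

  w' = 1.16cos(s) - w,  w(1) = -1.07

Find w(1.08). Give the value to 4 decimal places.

Heun: k1 = f(s_n, w_n); k2 = f(s_n + h, w_n + h·k1); w_{n+1} = w_n + (h/2)·(k1 + k2).
s=1.000000, w=-1.070000:
  k1 = f(1.000000, -1.070000) = 1.696751
  k2 = f(1.080000, -0.934260) = 1.481001
  w ← -1.070000 + (0.08/2)·(1.696751 + 1.481001) = -0.942890
w(1.08) ≈ -0.9429

-0.9429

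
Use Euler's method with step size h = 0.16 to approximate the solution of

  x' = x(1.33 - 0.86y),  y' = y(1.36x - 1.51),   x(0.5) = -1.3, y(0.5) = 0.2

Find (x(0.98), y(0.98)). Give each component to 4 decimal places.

-2.2317, 0.0143

Euler on (x,y): x_{n+1} = x_n + h·x', y_{n+1} = y_n + h·y'.
0.500000: (-1.300000, 0.200000); f=(-1.505400, -0.655600) → (-1.540864, 0.095104)
0.660000: (-1.540864, 0.095104); f=(-1.923323, -0.342905) → (-1.848596, 0.040239)
0.820000: (-1.848596, 0.040239); f=(-2.394660, -0.161926) → (-2.231741, 0.014331)
(x(0.98), y(0.98)) ≈ (-2.2317, 0.0143)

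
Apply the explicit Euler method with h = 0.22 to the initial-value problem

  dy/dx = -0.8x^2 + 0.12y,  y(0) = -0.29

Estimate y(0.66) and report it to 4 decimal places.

-0.3564

Euler: y_{n+1} = y_n + h·f(x_n, y_n).
x=0.000000, y=-0.290000: f=-0.034800 → y ← -0.290000 + 0.22·(-0.034800) = -0.297656
x=0.220000, y=-0.297656: f=-0.074439 → y ← -0.297656 + 0.22·(-0.074439) = -0.314033
x=0.440000, y=-0.314033: f=-0.192564 → y ← -0.314033 + 0.22·(-0.192564) = -0.356397
y(0.66) ≈ -0.3564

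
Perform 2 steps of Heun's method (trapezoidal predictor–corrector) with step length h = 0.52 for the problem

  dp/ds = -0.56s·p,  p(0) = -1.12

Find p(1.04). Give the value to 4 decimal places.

-0.8238

Heun: k1 = f(s_n, p_n); k2 = f(s_n + h, p_n + h·k1); p_{n+1} = p_n + (h/2)·(k1 + k2).
s=0.000000, p=-1.120000:
  k1 = f(0.000000, -1.120000) = 0.000000
  k2 = f(0.520000, -1.120000) = 0.326144
  p ← -1.120000 + (0.52/2)·(0.000000 + 0.326144) = -1.035203
s=0.520000, p=-1.035203:
  k1 = f(0.520000, -1.035203) = 0.301451
  k2 = f(1.040000, -0.878448) = 0.511608
  p ← -1.035203 + (0.52/2)·(0.301451 + 0.511608) = -0.823807
p(1.04) ≈ -0.8238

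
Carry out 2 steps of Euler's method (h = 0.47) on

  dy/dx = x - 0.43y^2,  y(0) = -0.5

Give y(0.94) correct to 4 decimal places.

-0.3909

Euler: y_{n+1} = y_n + h·f(x_n, y_n).
x=0.000000, y=-0.500000: f=-0.107500 → y ← -0.500000 + 0.47·(-0.107500) = -0.550525
x=0.470000, y=-0.550525: f=0.339677 → y ← -0.550525 + 0.47·0.339677 = -0.390877
y(0.94) ≈ -0.3909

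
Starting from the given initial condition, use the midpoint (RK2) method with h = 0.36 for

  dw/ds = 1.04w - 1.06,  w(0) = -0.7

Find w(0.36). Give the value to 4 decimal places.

-1.4642

Midpoint: k1 = f(s_n, w_n); k2 = f(s_n + h/2, w_n + (h/2)·k1); w_{n+1} = w_n + h·k2.
s=0.000000, w=-0.700000:
  k1 = f(0.000000, -0.700000) = -1.788000
  k2 = f(0.180000, -1.021840) = -2.122714
  w ← -0.700000 + 0.36·(-2.122714) = -1.464177
w(0.36) ≈ -1.4642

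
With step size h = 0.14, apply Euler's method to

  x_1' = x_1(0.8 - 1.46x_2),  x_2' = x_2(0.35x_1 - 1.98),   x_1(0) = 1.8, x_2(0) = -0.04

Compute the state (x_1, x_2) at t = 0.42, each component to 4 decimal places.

Euler on (x_1,x_2): x_1_{n+1} = x_1_n + h·x_1', x_2_{n+1} = x_2_n + h·x_2'.
0.000000: (1.800000, -0.040000); f=(1.545120, 0.054000) → (2.016317, -0.032440)
0.140000: (2.016317, -0.032440); f=(1.708551, 0.041338) → (2.255514, -0.026653)
0.280000: (2.255514, -0.026653); f=(1.892180, 0.031732) → (2.520419, -0.022210)
(x_1(0.42), x_2(0.42)) ≈ (2.5204, -0.0222)

2.5204, -0.0222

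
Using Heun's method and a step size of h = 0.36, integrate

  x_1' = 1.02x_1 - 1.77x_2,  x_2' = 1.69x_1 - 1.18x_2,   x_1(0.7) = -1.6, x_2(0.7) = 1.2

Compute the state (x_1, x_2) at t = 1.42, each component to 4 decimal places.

-3.1498, -1.7908

Heun on (x_1,x_2): k1 = f(t_n, state_n); k2 = f(t_n + h, state_n + h·k1); state_{n+1} = state_n + (h/2)·(k1 + k2).
0.700000: (-1.600000, 1.200000)
  k1 = (-3.756000, -4.120000)
  predictor → (-2.952160, -0.283200)
  k2 = (-2.509939, -4.654974)
  → (-2.727869, -0.379495)
1.060000: (-2.727869, -0.379495)
  k1 = (-2.110720, -4.162294)
  predictor → (-3.487728, -1.877921)
  k2 = (-0.233562, -3.678313)
  → (-3.149840, -1.790805)
(x_1(1.42), x_2(1.42)) ≈ (-3.1498, -1.7908)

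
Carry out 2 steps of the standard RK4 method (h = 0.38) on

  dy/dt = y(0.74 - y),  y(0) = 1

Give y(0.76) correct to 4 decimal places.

0.8687

RK4: k1 = f(t_n, y_n); k2 = f(t_n + h/2, y_n + (h/2)·k1); k3 = f(t_n + h/2, y_n + (h/2)·k2); k4 = f(t_n + h, y_n + h·k3); y_{n+1} = y_n + (h/6)·(k1 + 2k2 + 2k3 + k4).
t=0.000000, y=1.000000:
  k1 = f(0.000000, 1.000000) = -0.260000
  k2 = f(0.190000, 0.950600) = -0.200196
  k3 = f(0.190000, 0.961963) = -0.213520
  k4 = f(0.380000, 0.918862) = -0.164350
  y ← 1.000000 + (0.38/6)·(k1 + 2k2 + 2k3 + k4) = 0.920720
t=0.380000, y=0.920720:
  k1 = f(0.380000, 0.920720) = -0.166393
  k2 = f(0.570000, 0.889106) = -0.132571
  k3 = f(0.570000, 0.895532) = -0.139284
  k4 = f(0.760000, 0.867793) = -0.110897
  y ← 0.920720 + (0.38/6)·(k1 + 2k2 + 2k3 + k4) = 0.868724
y(0.76) ≈ 0.8687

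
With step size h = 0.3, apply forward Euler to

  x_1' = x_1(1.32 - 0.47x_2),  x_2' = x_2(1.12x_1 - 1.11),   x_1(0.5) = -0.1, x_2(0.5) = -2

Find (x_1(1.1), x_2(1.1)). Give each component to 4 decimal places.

-0.2642, -0.7735

Euler on (x_1,x_2): x_1_{n+1} = x_1_n + h·x_1', x_2_{n+1} = x_2_n + h·x_2'.
0.500000: (-0.100000, -2.000000); f=(-0.226000, 2.444000) → (-0.167800, -1.266800)
0.800000: (-0.167800, -1.266800); f=(-0.321403, 1.644225) → (-0.264221, -0.773532)
(x_1(1.1), x_2(1.1)) ≈ (-0.2642, -0.7735)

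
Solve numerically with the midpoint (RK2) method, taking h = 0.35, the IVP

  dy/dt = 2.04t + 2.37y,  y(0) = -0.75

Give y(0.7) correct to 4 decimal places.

-2.7931

Midpoint: k1 = f(t_n, y_n); k2 = f(t_n + h/2, y_n + (h/2)·k1); y_{n+1} = y_n + h·k2.
t=0.000000, y=-0.750000:
  k1 = f(0.000000, -0.750000) = -1.777500
  k2 = f(0.175000, -1.061063) = -2.157718
  y ← -0.750000 + 0.35·(-2.157718) = -1.505201
t=0.350000, y=-1.505201:
  k1 = f(0.350000, -1.505201) = -2.853327
  k2 = f(0.525000, -2.004534) = -3.679745
  y ← -1.505201 + 0.35·(-3.679745) = -2.793112
y(0.7) ≈ -2.7931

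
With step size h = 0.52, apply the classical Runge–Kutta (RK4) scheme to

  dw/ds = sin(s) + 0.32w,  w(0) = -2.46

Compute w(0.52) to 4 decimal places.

RK4: k1 = f(s_n, w_n); k2 = f(s_n + h/2, w_n + (h/2)·k1); k3 = f(s_n + h/2, w_n + (h/2)·k2); k4 = f(s_n + h, w_n + h·k3); w_{n+1} = w_n + (h/6)·(k1 + 2k2 + 2k3 + k4).
s=0.000000, w=-2.460000:
  k1 = f(0.000000, -2.460000) = -0.787200
  k2 = f(0.260000, -2.664672) = -0.595614
  k3 = f(0.260000, -2.614860) = -0.579675
  k4 = f(0.520000, -2.761431) = -0.386778
  w ← -2.460000 + (0.52/6)·(k1 + 2k2 + 2k3 + k4) = -2.765462
w(0.52) ≈ -2.7655

-2.7655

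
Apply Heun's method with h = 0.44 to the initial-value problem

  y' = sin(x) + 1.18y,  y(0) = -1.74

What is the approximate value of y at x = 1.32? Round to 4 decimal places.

Heun: k1 = f(x_n, y_n); k2 = f(x_n + h, y_n + h·k1); y_{n+1} = y_n + (h/2)·(k1 + k2).
x=0.000000, y=-1.740000:
  k1 = f(0.000000, -1.740000) = -2.053200
  k2 = f(0.440000, -2.643408) = -2.693282
  y ← -1.740000 + (0.44/2)·(-2.053200 + (-2.693282)) = -2.784226
x=0.440000, y=-2.784226:
  k1 = f(0.440000, -2.784226) = -2.859447
  k2 = f(0.880000, -4.042383) = -3.999273
  y ← -2.784226 + (0.44/2)·(-2.859447 + (-3.999273)) = -4.293144
x=0.880000, y=-4.293144:
  k1 = f(0.880000, -4.293144) = -4.295172
  k2 = f(1.320000, -6.183020) = -6.327248
  y ← -4.293144 + (0.44/2)·(-4.295172 + (-6.327248)) = -6.630077
y(1.32) ≈ -6.6301

-6.6301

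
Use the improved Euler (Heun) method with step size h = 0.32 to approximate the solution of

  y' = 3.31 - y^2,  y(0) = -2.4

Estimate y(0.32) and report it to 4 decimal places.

-3.8845

Heun: k1 = f(s_n, y_n); k2 = f(s_n + h, y_n + h·k1); y_{n+1} = y_n + (h/2)·(k1 + k2).
s=0.000000, y=-2.400000:
  k1 = f(0.000000, -2.400000) = -2.450000
  k2 = f(0.320000, -3.184000) = -6.827856
  y ← -2.400000 + (0.32/2)·(-2.450000 + (-6.827856)) = -3.884457
y(0.32) ≈ -3.8845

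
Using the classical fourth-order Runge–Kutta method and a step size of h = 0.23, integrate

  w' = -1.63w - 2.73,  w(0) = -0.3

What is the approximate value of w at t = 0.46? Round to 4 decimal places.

RK4: k1 = f(t_n, w_n); k2 = f(t_n + h/2, w_n + (h/2)·k1); k3 = f(t_n + h/2, w_n + (h/2)·k2); k4 = f(t_n + h, w_n + h·k3); w_{n+1} = w_n + (h/6)·(k1 + 2k2 + 2k3 + k4).
t=0.000000, w=-0.300000:
  k1 = f(0.000000, -0.300000) = -2.241000
  k2 = f(0.115000, -0.557715) = -1.820925
  k3 = f(0.115000, -0.509406) = -1.899668
  k4 = f(0.230000, -0.736924) = -1.528815
  w ← -0.300000 + (0.23/6)·(k1 + 2k2 + 2k3 + k4) = -0.729755
t=0.230000, w=-0.729755:
  k1 = f(0.230000, -0.729755) = -1.540499
  k2 = f(0.345000, -0.906912) = -1.251733
  k3 = f(0.345000, -0.873704) = -1.305862
  k4 = f(0.460000, -1.030103) = -1.050932
  w ← -0.729755 + (0.23/6)·(k1 + 2k2 + 2k3 + k4) = -1.025175
w(0.46) ≈ -1.0252

-1.0252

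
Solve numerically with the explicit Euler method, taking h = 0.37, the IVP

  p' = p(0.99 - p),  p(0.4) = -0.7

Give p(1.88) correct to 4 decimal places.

-12.7528

Euler: p_{n+1} = p_n + h·f(t_n, p_n).
t=0.400000, p=-0.700000: f=-1.183000 → p ← -0.700000 + 0.37·(-1.183000) = -1.137710
t=0.770000, p=-1.137710: f=-2.420717 → p ← -1.137710 + 0.37·(-2.420717) = -2.033375
t=1.140000, p=-2.033375: f=-6.147657 → p ← -2.033375 + 0.37·(-6.147657) = -4.308008
t=1.510000, p=-4.308008: f=-22.823863 → p ← -4.308008 + 0.37·(-22.823863) = -12.752837
p(1.88) ≈ -12.7528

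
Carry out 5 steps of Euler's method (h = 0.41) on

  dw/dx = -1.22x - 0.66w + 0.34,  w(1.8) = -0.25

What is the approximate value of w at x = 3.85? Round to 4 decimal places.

-3.8500

Euler: w_{n+1} = w_n + h·f(x_n, w_n).
x=1.800000, w=-0.250000: f=-1.691000 → w ← -0.250000 + 0.41·(-1.691000) = -0.943310
x=2.210000, w=-0.943310: f=-1.733615 → w ← -0.943310 + 0.41·(-1.733615) = -1.654092
x=2.620000, w=-1.654092: f=-1.764699 → w ← -1.654092 + 0.41·(-1.764699) = -2.377619
x=3.030000, w=-2.377619: f=-1.787372 → w ← -2.377619 + 0.41·(-1.787372) = -3.110441
x=3.440000, w=-3.110441: f=-1.803909 → w ← -3.110441 + 0.41·(-1.803909) = -3.850044
w(3.85) ≈ -3.8500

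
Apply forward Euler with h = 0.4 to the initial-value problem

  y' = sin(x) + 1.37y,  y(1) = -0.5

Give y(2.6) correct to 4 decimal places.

Euler: y_{n+1} = y_n + h·f(x_n, y_n).
x=1.000000, y=-0.500000: f=0.156471 → y ← -0.500000 + 0.4·0.156471 = -0.437412
x=1.400000, y=-0.437412: f=0.386196 → y ← -0.437412 + 0.4·0.386196 = -0.282933
x=1.800000, y=-0.282933: f=0.586229 → y ← -0.282933 + 0.4·0.586229 = -0.048442
x=2.200000, y=-0.048442: f=0.742131 → y ← -0.048442 + 0.4·0.742131 = 0.248411
y(2.6) ≈ 0.2484

0.2484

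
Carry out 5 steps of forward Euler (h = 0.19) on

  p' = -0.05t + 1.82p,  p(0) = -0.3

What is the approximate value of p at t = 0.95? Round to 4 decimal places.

-1.3499

Euler: p_{n+1} = p_n + h·f(t_n, p_n).
t=0.000000, p=-0.300000: f=-0.546000 → p ← -0.300000 + 0.19·(-0.546000) = -0.403740
t=0.190000, p=-0.403740: f=-0.744307 → p ← -0.403740 + 0.19·(-0.744307) = -0.545158
t=0.380000, p=-0.545158: f=-1.011188 → p ← -0.545158 + 0.19·(-1.011188) = -0.737284
t=0.570000, p=-0.737284: f=-1.370357 → p ← -0.737284 + 0.19·(-1.370357) = -0.997652
t=0.760000, p=-0.997652: f=-1.853726 → p ← -0.997652 + 0.19·(-1.853726) = -1.349860
p(0.95) ≈ -1.3499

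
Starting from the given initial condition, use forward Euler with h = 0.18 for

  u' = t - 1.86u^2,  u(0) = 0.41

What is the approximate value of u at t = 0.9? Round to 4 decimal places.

Euler: u_{n+1} = u_n + h·f(t_n, u_n).
t=0.000000, u=0.410000: f=-0.312666 → u ← 0.410000 + 0.18·(-0.312666) = 0.353720
t=0.180000, u=0.353720: f=-0.052719 → u ← 0.353720 + 0.18·(-0.052719) = 0.344231
t=0.360000, u=0.344231: f=0.139600 → u ← 0.344231 + 0.18·0.139600 = 0.369359
t=0.540000, u=0.369359: f=0.286248 → u ← 0.369359 + 0.18·0.286248 = 0.420883
t=0.720000, u=0.420883: f=0.390515 → u ← 0.420883 + 0.18·0.390515 = 0.491176
u(0.9) ≈ 0.4912

0.4912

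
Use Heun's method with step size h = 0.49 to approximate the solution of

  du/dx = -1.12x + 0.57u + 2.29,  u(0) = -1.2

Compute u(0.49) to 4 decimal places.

Heun: k1 = f(x_n, u_n); k2 = f(x_n + h, u_n + h·k1); u_{n+1} = u_n + (h/2)·(k1 + k2).
x=0.000000, u=-1.200000:
  k1 = f(0.000000, -1.200000) = 1.606000
  k2 = f(0.490000, -0.413060) = 1.505756
  u ← -1.200000 + (0.49/2)·(1.606000 + 1.505756) = -0.437620
u(0.49) ≈ -0.4376

-0.4376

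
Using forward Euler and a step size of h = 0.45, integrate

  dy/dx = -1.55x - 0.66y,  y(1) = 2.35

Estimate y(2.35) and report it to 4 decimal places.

Euler: y_{n+1} = y_n + h·f(x_n, y_n).
x=1.000000, y=2.350000: f=-3.101000 → y ← 2.350000 + 0.45·(-3.101000) = 0.954550
x=1.450000, y=0.954550: f=-2.877503 → y ← 0.954550 + 0.45·(-2.877503) = -0.340326
x=1.900000, y=-0.340326: f=-2.720385 → y ← -0.340326 + 0.45·(-2.720385) = -1.564499
y(2.35) ≈ -1.5645

-1.5645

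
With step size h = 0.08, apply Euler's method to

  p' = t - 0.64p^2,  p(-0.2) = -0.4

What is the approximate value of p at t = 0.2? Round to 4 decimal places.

Euler: p_{n+1} = p_n + h·f(t_n, p_n).
t=-0.200000, p=-0.400000: f=-0.302400 → p ← -0.400000 + 0.08·(-0.302400) = -0.424192
t=-0.120000, p=-0.424192: f=-0.235161 → p ← -0.424192 + 0.08·(-0.235161) = -0.443005
t=-0.040000, p=-0.443005: f=-0.165602 → p ← -0.443005 + 0.08·(-0.165602) = -0.456253
t=0.040000, p=-0.456253: f=-0.093227 → p ← -0.456253 + 0.08·(-0.093227) = -0.463711
t=0.120000, p=-0.463711: f=-0.017618 → p ← -0.463711 + 0.08·(-0.017618) = -0.465121
p(0.2) ≈ -0.4651

-0.4651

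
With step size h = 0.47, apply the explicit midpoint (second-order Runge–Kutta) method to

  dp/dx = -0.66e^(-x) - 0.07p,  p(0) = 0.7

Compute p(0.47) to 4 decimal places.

Midpoint: k1 = f(x_n, p_n); k2 = f(x_n + h/2, p_n + (h/2)·k1); p_{n+1} = p_n + h·k2.
x=0.000000, p=0.700000:
  k1 = f(0.000000, 0.700000) = -0.709000
  k2 = f(0.235000, 0.533385) = -0.559114
  p ← 0.700000 + 0.47·(-0.559114) = 0.437217
p(0.47) ≈ 0.4372

0.4372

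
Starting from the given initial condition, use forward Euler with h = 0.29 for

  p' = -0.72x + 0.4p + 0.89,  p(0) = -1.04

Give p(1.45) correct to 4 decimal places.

-0.8536

Euler: p_{n+1} = p_n + h·f(x_n, p_n).
x=0.000000, p=-1.040000: f=0.474000 → p ← -1.040000 + 0.29·0.474000 = -0.902540
x=0.290000, p=-0.902540: f=0.320184 → p ← -0.902540 + 0.29·0.320184 = -0.809687
x=0.580000, p=-0.809687: f=0.148525 → p ← -0.809687 + 0.29·0.148525 = -0.766614
x=0.870000, p=-0.766614: f=-0.043046 → p ← -0.766614 + 0.29·(-0.043046) = -0.779098
x=1.160000, p=-0.779098: f=-0.256839 → p ← -0.779098 + 0.29·(-0.256839) = -0.853581
p(1.45) ≈ -0.8536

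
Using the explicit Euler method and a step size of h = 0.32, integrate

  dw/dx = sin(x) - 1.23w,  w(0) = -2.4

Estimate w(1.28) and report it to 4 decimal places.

Euler: w_{n+1} = w_n + h·f(x_n, w_n).
x=0.000000, w=-2.400000: f=2.952000 → w ← -2.400000 + 0.32·2.952000 = -1.455360
x=0.320000, w=-1.455360: f=2.104659 → w ← -1.455360 + 0.32·2.104659 = -0.781869
x=0.640000, w=-0.781869: f=1.558894 → w ← -0.781869 + 0.32·1.558894 = -0.283023
x=0.960000, w=-0.283023: f=1.167310 → w ← -0.283023 + 0.32·1.167310 = 0.090516
w(1.28) ≈ 0.0905

0.0905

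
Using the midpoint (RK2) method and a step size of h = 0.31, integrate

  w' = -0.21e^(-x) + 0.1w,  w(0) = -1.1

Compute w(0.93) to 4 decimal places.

-1.3411

Midpoint: k1 = f(x_n, w_n); k2 = f(x_n + h/2, w_n + (h/2)·k1); w_{n+1} = w_n + h·k2.
x=0.000000, w=-1.100000:
  k1 = f(0.000000, -1.100000) = -0.320000
  k2 = f(0.155000, -1.149600) = -0.294807
  w ← -1.100000 + 0.31·(-0.294807) = -1.191390
x=0.310000, w=-1.191390:
  k1 = f(0.310000, -1.191390) = -0.273163
  k2 = f(0.465000, -1.233730) = -0.255281
  w ← -1.191390 + 0.31·(-0.255281) = -1.270527
x=0.620000, w=-1.270527:
  k1 = f(0.620000, -1.270527) = -0.240021
  k2 = f(0.775000, -1.307731) = -0.227521
  w ← -1.270527 + 0.31·(-0.227521) = -1.341059
w(0.93) ≈ -1.3411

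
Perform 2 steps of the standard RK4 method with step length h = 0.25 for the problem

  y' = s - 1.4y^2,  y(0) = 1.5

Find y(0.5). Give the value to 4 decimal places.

0.8187

RK4: k1 = f(s_n, y_n); k2 = f(s_n + h/2, y_n + (h/2)·k1); k3 = f(s_n + h/2, y_n + (h/2)·k2); k4 = f(s_n + h, y_n + h·k3); y_{n+1} = y_n + (h/6)·(k1 + 2k2 + 2k3 + k4).
s=0.000000, y=1.500000:
  k1 = f(0.000000, 1.500000) = -3.150000
  k2 = f(0.125000, 1.106250) = -1.588305
  k3 = f(0.125000, 1.301462) = -2.246324
  k4 = f(0.250000, 0.938419) = -0.982882
  y ← 1.500000 + (0.25/6)·(k1 + 2k2 + 2k3 + k4) = 1.008244
s=0.250000, y=1.008244:
  k1 = f(0.250000, 1.008244) = -1.173179
  k2 = f(0.375000, 0.861597) = -0.664289
  k3 = f(0.375000, 0.925208) = -0.823414
  k4 = f(0.500000, 0.802391) = -0.401363
  y ← 1.008244 + (0.25/6)·(k1 + 2k2 + 2k3 + k4) = 0.818663
y(0.5) ≈ 0.8187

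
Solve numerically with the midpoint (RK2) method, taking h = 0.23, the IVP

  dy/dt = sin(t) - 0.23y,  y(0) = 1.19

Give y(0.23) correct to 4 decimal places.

1.1551

Midpoint: k1 = f(t_n, y_n); k2 = f(t_n + h/2, y_n + (h/2)·k1); y_{n+1} = y_n + h·k2.
t=0.000000, y=1.190000:
  k1 = f(0.000000, 1.190000) = -0.273700
  k2 = f(0.115000, 1.158524) = -0.151714
  y ← 1.190000 + 0.23·(-0.151714) = 1.155106
y(0.23) ≈ 1.1551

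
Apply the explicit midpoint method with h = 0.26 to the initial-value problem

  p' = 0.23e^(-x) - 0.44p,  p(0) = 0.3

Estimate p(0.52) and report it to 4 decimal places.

0.3204

Midpoint: k1 = f(x_n, p_n); k2 = f(x_n + h/2, p_n + (h/2)·k1); p_{n+1} = p_n + h·k2.
x=0.000000, p=0.300000:
  k1 = f(0.000000, 0.300000) = 0.098000
  k2 = f(0.130000, 0.312740) = 0.064356
  p ← 0.300000 + 0.26·0.064356 = 0.316733
x=0.260000, p=0.316733:
  k1 = f(0.260000, 0.316733) = 0.037979
  k2 = f(0.390000, 0.321670) = 0.014188
  p ← 0.316733 + 0.26·0.014188 = 0.320422
p(0.52) ≈ 0.3204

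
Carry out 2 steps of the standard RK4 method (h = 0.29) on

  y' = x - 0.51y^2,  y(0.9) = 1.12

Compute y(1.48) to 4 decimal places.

1.3626

RK4: k1 = f(x_n, y_n); k2 = f(x_n + h/2, y_n + (h/2)·k1); k3 = f(x_n + h/2, y_n + (h/2)·k2); k4 = f(x_n + h, y_n + h·k3); y_{n+1} = y_n + (h/6)·(k1 + 2k2 + 2k3 + k4).
x=0.900000, y=1.120000:
  k1 = f(0.900000, 1.120000) = 0.260256
  k2 = f(1.045000, 1.157737) = 0.361419
  k3 = f(1.045000, 1.172406) = 0.343987
  k4 = f(1.190000, 1.219756) = 0.431219
  y ← 1.120000 + (0.29/6)·(k1 + 2k2 + 2k3 + k4) = 1.221611
x=1.190000, y=1.221611:
  k1 = f(1.190000, 1.221611) = 0.428911
  k2 = f(1.335000, 1.283803) = 0.494444
  k3 = f(1.335000, 1.293305) = 0.481955
  k4 = f(1.480000, 1.361377) = 0.534792
  y ← 1.221611 + (0.29/6)·(k1 + 2k2 + 2k3 + k4) = 1.362575
y(1.48) ≈ 1.3626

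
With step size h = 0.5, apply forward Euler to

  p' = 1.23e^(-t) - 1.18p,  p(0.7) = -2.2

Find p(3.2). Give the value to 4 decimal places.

0.0841

Euler: p_{n+1} = p_n + h·f(t_n, p_n).
t=0.700000, p=-2.200000: f=3.206800 → p ← -2.200000 + 0.5·3.206800 = -0.596600
t=1.200000, p=-0.596600: f=1.074457 → p ← -0.596600 + 0.5·1.074457 = -0.059372
t=1.700000, p=-0.059372: f=0.294759 → p ← -0.059372 + 0.5·0.294759 = 0.088008
t=2.200000, p=0.088008: f=0.032438 → p ← 0.088008 + 0.5·0.032438 = 0.104227
t=2.700000, p=0.104227: f=-0.040325 → p ← 0.104227 + 0.5·(-0.040325) = 0.084065
p(3.2) ≈ 0.0841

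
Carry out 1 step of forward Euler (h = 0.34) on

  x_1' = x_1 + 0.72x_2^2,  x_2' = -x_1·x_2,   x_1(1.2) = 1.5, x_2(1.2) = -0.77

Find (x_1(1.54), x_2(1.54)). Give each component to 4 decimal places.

2.1551, -0.3773

Euler on (x_1,x_2): x_1_{n+1} = x_1_n + h·x_1', x_2_{n+1} = x_2_n + h·x_2'.
1.200000: (1.500000, -0.770000); f=(1.926888, 1.155000) → (2.155142, -0.377300)
(x_1(1.54), x_2(1.54)) ≈ (2.1551, -0.3773)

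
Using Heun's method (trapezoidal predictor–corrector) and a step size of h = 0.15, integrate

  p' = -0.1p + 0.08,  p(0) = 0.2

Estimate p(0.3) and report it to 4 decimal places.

Heun: k1 = f(t_n, p_n); k2 = f(t_n + h, p_n + h·k1); p_{n+1} = p_n + (h/2)·(k1 + k2).
t=0.000000, p=0.200000:
  k1 = f(0.000000, 0.200000) = 0.060000
  k2 = f(0.150000, 0.209000) = 0.059100
  p ← 0.200000 + (0.15/2)·(0.060000 + 0.059100) = 0.208933
t=0.150000, p=0.208933:
  k1 = f(0.150000, 0.208933) = 0.059107
  k2 = f(0.300000, 0.217799) = 0.058220
  p ← 0.208933 + (0.15/2)·(0.059107 + 0.058220) = 0.217732
p(0.3) ≈ 0.2177

0.2177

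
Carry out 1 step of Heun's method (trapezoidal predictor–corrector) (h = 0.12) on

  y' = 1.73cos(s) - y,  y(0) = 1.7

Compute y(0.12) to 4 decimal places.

Heun: k1 = f(s_n, y_n); k2 = f(s_n + h, y_n + h·k1); y_{n+1} = y_n + (h/2)·(k1 + k2).
s=0.000000, y=1.700000:
  k1 = f(0.000000, 1.700000) = 0.030000
  k2 = f(0.120000, 1.703600) = 0.013959
  y ← 1.700000 + (0.12/2)·(0.030000 + 0.013959) = 1.702638
y(0.12) ≈ 1.7026

1.7026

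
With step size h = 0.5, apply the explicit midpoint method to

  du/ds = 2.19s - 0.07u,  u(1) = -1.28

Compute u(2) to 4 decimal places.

Midpoint: k1 = f(s_n, u_n); k2 = f(s_n + h/2, u_n + (h/2)·k1); u_{n+1} = u_n + h·k2.
s=1.000000, u=-1.280000:
  k1 = f(1.000000, -1.280000) = 2.279600
  k2 = f(1.250000, -0.710100) = 2.787207
  u ← -1.280000 + 0.5·2.787207 = 0.113603
s=1.500000, u=0.113603:
  k1 = f(1.500000, 0.113603) = 3.277048
  k2 = f(1.750000, 0.932865) = 3.767199
  u ← 0.113603 + 0.5·3.767199 = 1.997203
u(2) ≈ 1.9972

1.9972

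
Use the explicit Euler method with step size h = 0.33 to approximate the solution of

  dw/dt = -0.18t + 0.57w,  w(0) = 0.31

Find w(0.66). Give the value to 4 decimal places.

0.4180

Euler: w_{n+1} = w_n + h·f(t_n, w_n).
t=0.000000, w=0.310000: f=0.176700 → w ← 0.310000 + 0.33·0.176700 = 0.368311
t=0.330000, w=0.368311: f=0.150537 → w ← 0.368311 + 0.33·0.150537 = 0.417988
w(0.66) ≈ 0.4180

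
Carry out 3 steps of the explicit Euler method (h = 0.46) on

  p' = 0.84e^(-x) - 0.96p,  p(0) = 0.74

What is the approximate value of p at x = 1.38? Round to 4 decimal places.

Euler: p_{n+1} = p_n + h·f(x_n, p_n).
x=0.000000, p=0.740000: f=0.129600 → p ← 0.740000 + 0.46·0.129600 = 0.799616
x=0.460000, p=0.799616: f=-0.237353 → p ← 0.799616 + 0.46·(-0.237353) = 0.690434
x=0.920000, p=0.690434: f=-0.328060 → p ← 0.690434 + 0.46·(-0.328060) = 0.539526
p(1.38) ≈ 0.5395

0.5395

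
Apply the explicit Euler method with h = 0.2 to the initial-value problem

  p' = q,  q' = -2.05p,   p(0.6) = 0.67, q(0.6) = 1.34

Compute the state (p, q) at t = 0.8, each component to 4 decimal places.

0.9380, 1.0653

Euler on (p,q): p_{n+1} = p_n + h·p', q_{n+1} = q_n + h·q'.
0.600000: (0.670000, 1.340000); f=(1.340000, -1.373500) → (0.938000, 1.065300)
(p(0.8), q(0.8)) ≈ (0.9380, 1.0653)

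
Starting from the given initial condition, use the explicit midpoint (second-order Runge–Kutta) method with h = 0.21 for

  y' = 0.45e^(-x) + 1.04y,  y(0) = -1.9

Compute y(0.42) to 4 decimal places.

-2.7362

Midpoint: k1 = f(x_n, y_n); k2 = f(x_n + h/2, y_n + (h/2)·k1); y_{n+1} = y_n + h·k2.
x=0.000000, y=-1.900000:
  k1 = f(0.000000, -1.900000) = -1.526000
  k2 = f(0.105000, -2.060230) = -1.737493
  y ← -1.900000 + 0.21·(-1.737493) = -2.264874
x=0.210000, y=-2.264874:
  k1 = f(0.210000, -2.264874) = -1.990706
  k2 = f(0.315000, -2.473898) = -2.244449
  y ← -2.264874 + 0.21·(-2.244449) = -2.736208
y(0.42) ≈ -2.7362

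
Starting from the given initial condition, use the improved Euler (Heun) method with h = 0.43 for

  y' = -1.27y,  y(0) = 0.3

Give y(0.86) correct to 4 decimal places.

Heun: k1 = f(s_n, y_n); k2 = f(s_n + h, y_n + h·k1); y_{n+1} = y_n + (h/2)·(k1 + k2).
s=0.000000, y=0.300000:
  k1 = f(0.000000, 0.300000) = -0.381000
  k2 = f(0.430000, 0.136170) = -0.172936
  y ← 0.300000 + (0.43/2)·(-0.381000 + (-0.172936)) = 0.180904
s=0.430000, y=0.180904:
  k1 = f(0.430000, 0.180904) = -0.229748
  k2 = f(0.860000, 0.082112) = -0.104283
  y ← 0.180904 + (0.43/2)·(-0.229748 + (-0.104283)) = 0.109087
y(0.86) ≈ 0.1091

0.1091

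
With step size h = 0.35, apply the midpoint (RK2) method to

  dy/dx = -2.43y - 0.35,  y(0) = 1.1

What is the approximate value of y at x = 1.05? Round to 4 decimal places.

Midpoint: k1 = f(x_n, y_n); k2 = f(x_n + h/2, y_n + (h/2)·k1); y_{n+1} = y_n + h·k2.
x=0.000000, y=1.100000:
  k1 = f(0.000000, 1.100000) = -3.023000
  k2 = f(0.175000, 0.570975) = -1.737469
  y ← 1.100000 + 0.35·(-1.737469) = 0.491886
x=0.350000, y=0.491886:
  k1 = f(0.350000, 0.491886) = -1.545282
  k2 = f(0.525000, 0.221461) = -0.888151
  y ← 0.491886 + 0.35·(-0.888151) = 0.181033
x=0.700000, y=0.181033:
  k1 = f(0.700000, 0.181033) = -0.789910
  k2 = f(0.875000, 0.042799) = -0.454001
  y ← 0.181033 + 0.35·(-0.454001) = 0.022133
y(1.05) ≈ 0.0221

0.0221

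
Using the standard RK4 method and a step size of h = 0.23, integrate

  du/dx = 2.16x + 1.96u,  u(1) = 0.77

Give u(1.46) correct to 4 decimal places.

3.8245

RK4: k1 = f(x_n, u_n); k2 = f(x_n + h/2, u_n + (h/2)·k1); k3 = f(x_n + h/2, u_n + (h/2)·k2); k4 = f(x_n + h, u_n + h·k3); u_{n+1} = u_n + (h/6)·(k1 + 2k2 + 2k3 + k4).
x=1.000000, u=0.770000:
  k1 = f(1.000000, 0.770000) = 3.669200
  k2 = f(1.115000, 1.191958) = 4.744638
  k3 = f(1.115000, 1.315633) = 4.987041
  k4 = f(1.230000, 1.917020) = 6.414158
  u ← 0.770000 + (0.23/6)·(k1 + 2k2 + 2k3 + k4) = 1.902624
x=1.230000, u=1.902624:
  k1 = f(1.230000, 1.902624) = 6.385943
  k2 = f(1.345000, 2.637008) = 8.073735
  k3 = f(1.345000, 2.831104) = 8.454163
  k4 = f(1.460000, 3.847082) = 10.693880
  u ← 1.902624 + (0.23/6)·(k1 + 2k2 + 2k3 + k4) = 3.824490
u(1.46) ≈ 3.8245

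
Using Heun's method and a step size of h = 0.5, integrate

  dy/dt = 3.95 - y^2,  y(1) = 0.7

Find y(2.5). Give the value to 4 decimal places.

1.3305

Heun: k1 = f(t_n, y_n); k2 = f(t_n + h, y_n + h·k1); y_{n+1} = y_n + (h/2)·(k1 + k2).
t=1.000000, y=0.700000:
  k1 = f(1.000000, 0.700000) = 3.460000
  k2 = f(1.500000, 2.430000) = -1.954900
  y ← 0.700000 + (0.5/2)·(3.460000 + (-1.954900)) = 1.076275
t=1.500000, y=1.076275:
  k1 = f(1.500000, 1.076275) = 2.791632
  k2 = f(2.000000, 2.472091) = -2.161234
  y ← 1.076275 + (0.5/2)·(2.791632 + (-2.161234)) = 1.233874
t=2.000000, y=1.233874:
  k1 = f(2.000000, 1.233874) = 2.427554
  k2 = f(2.500000, 2.447651) = -2.040997
  y ← 1.233874 + (0.5/2)·(2.427554 + (-2.040997)) = 1.330514
y(2.5) ≈ 1.3305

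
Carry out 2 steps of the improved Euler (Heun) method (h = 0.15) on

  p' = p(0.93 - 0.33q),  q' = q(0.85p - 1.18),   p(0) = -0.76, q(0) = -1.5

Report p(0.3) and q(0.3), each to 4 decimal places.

-1.1210, -0.8391

Heun on (p,q): k1 = f(t_n, state_n); k2 = f(t_n + h, state_n + h·k1); state_{n+1} = state_n + (h/2)·(k1 + k2).
0.000000: (-0.760000, -1.500000)
  k1 = (-1.083000, 2.739000)
  predictor → (-0.922450, -1.089150)
  k2 = (-1.189425, 2.139180)
  → (-0.930432, -1.134136)
0.150000: (-0.930432, -1.134136)
  k1 = (-1.213530, 2.235232)
  predictor → (-1.112461, -0.798852)
  k2 = (-1.327857, 1.698033)
  → (-1.121036, -0.839142)
(p(0.3), q(0.3)) ≈ (-1.1210, -0.8391)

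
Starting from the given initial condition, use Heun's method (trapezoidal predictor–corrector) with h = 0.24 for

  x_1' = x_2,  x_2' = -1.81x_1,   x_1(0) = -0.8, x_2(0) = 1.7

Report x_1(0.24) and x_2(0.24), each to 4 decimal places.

-0.3503, 1.9589

Heun on (x_1,x_2): k1 = f(t_n, state_n); k2 = f(t_n + h, state_n + h·k1); state_{n+1} = state_n + (h/2)·(k1 + k2).
0.000000: (-0.800000, 1.700000)
  k1 = (1.700000, 1.448000)
  predictor → (-0.392000, 2.047520)
  k2 = (2.047520, 0.709520)
  → (-0.350298, 1.958902)
(x_1(0.24), x_2(0.24)) ≈ (-0.3503, 1.9589)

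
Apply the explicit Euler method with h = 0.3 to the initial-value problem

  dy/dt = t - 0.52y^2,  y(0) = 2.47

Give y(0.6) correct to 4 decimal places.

Euler: y_{n+1} = y_n + h·f(t_n, y_n).
t=0.000000, y=2.470000: f=-3.172468 → y ← 2.470000 + 0.3·(-3.172468) = 1.518260
t=0.300000, y=1.518260: f=-0.898658 → y ← 1.518260 + 0.3·(-0.898658) = 1.248662
y(0.6) ≈ 1.2487

1.2487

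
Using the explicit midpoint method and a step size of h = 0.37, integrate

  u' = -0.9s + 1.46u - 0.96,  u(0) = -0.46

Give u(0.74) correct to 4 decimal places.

-2.8415

Midpoint: k1 = f(s_n, u_n); k2 = f(s_n + h/2, u_n + (h/2)·k1); u_{n+1} = u_n + h·k2.
s=0.000000, u=-0.460000:
  k1 = f(0.000000, -0.460000) = -1.631600
  k2 = f(0.185000, -0.761846) = -2.238795
  u ← -0.460000 + 0.37·(-2.238795) = -1.288354
s=0.370000, u=-1.288354:
  k1 = f(0.370000, -1.288354) = -3.173997
  k2 = f(0.555000, -1.875544) = -4.197794
  u ← -1.288354 + 0.37·(-4.197794) = -2.841538
u(0.74) ≈ -2.8415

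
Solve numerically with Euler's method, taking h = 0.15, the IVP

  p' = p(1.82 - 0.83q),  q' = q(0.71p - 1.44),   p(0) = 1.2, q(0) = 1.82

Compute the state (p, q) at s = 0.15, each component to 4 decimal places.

Euler on (p,q): p_{n+1} = p_n + h·p', q_{n+1} = q_n + h·q'.
0.000000: (1.200000, 1.820000); f=(0.371280, -1.070160) → (1.255692, 1.659476)
(p(0.15), q(0.15)) ≈ (1.2557, 1.6595)

1.2557, 1.6595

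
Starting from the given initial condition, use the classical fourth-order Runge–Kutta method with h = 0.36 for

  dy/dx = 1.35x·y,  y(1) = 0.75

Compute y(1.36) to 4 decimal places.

RK4: k1 = f(x_n, y_n); k2 = f(x_n + h/2, y_n + (h/2)·k1); k3 = f(x_n + h/2, y_n + (h/2)·k2); k4 = f(x_n + h, y_n + h·k3); y_{n+1} = y_n + (h/6)·(k1 + 2k2 + 2k3 + k4).
x=1.000000, y=0.750000:
  k1 = f(1.000000, 0.750000) = 1.012500
  k2 = f(1.180000, 0.932250) = 1.485074
  k3 = f(1.180000, 1.017313) = 1.620580
  k4 = f(1.360000, 1.333409) = 2.448139
  y ← 0.750000 + (0.36/6)·(k1 + 2k2 + 2k3 + k4) = 1.330317
y(1.36) ≈ 1.3303

1.3303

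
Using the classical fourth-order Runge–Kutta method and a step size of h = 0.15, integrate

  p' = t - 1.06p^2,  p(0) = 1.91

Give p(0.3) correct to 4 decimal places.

RK4: k1 = f(t_n, p_n); k2 = f(t_n + h/2, p_n + (h/2)·k1); k3 = f(t_n + h/2, p_n + (h/2)·k2); k4 = f(t_n + h, p_n + h·k3); p_{n+1} = p_n + (h/6)·(k1 + 2k2 + 2k3 + k4).
t=0.000000, p=1.910000:
  k1 = f(0.000000, 1.910000) = -3.866986
  k2 = f(0.075000, 1.619976) = -2.706782
  k3 = f(0.075000, 1.706991) = -3.013649
  k4 = f(0.150000, 1.457953) = -2.103164
  p ← 1.910000 + (0.15/6)·(k1 + 2k2 + 2k3 + k4) = 1.474725
t=0.150000, p=1.474725:
  k1 = f(0.150000, 1.474725) = -2.155302
  k2 = f(0.225000, 1.313077) = -1.602622
  k3 = f(0.225000, 1.354528) = -1.719831
  k4 = f(0.300000, 1.216750) = -1.269310
  p ← 1.474725 + (0.15/6)·(k1 + 2k2 + 2k3 + k4) = 1.222987
p(0.3) ≈ 1.2230

1.2230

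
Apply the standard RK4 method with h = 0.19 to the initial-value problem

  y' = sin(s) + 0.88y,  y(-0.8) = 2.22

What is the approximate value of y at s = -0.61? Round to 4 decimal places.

2.4898

RK4: k1 = f(s_n, y_n); k2 = f(s_n + h/2, y_n + (h/2)·k1); k3 = f(s_n + h/2, y_n + (h/2)·k2); k4 = f(s_n + h, y_n + h·k3); y_{n+1} = y_n + (h/6)·(k1 + 2k2 + 2k3 + k4).
s=-0.800000, y=2.220000:
  k1 = f(-0.800000, 2.220000) = 1.236244
  k2 = f(-0.705000, 2.337443) = 1.408916
  k3 = f(-0.705000, 2.353847) = 1.423352
  k4 = f(-0.610000, 2.490437) = 1.618717
  y ← 2.220000 + (0.19/6)·(k1 + 2k2 + 2k3 + k4) = 2.489784
y(-0.61) ≈ 2.4898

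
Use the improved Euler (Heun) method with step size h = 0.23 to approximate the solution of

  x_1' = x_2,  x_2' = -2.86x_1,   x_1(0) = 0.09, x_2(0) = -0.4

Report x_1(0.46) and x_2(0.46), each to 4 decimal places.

-0.1068, -0.3907

Heun on (x_1,x_2): k1 = f(t_n, state_n); k2 = f(t_n + h, state_n + h·k1); state_{n+1} = state_n + (h/2)·(k1 + k2).
0.000000: (0.090000, -0.400000)
  k1 = (-0.400000, -0.257400)
  predictor → (-0.002000, -0.459202)
  k2 = (-0.459202, 0.005720)
  → (-0.008808, -0.428943)
0.230000: (-0.008808, -0.428943)
  k1 = (-0.428943, 0.025192)
  predictor → (-0.107465, -0.423149)
  k2 = (-0.423149, 0.307350)
  → (-0.106799, -0.390701)
(x_1(0.46), x_2(0.46)) ≈ (-0.1068, -0.3907)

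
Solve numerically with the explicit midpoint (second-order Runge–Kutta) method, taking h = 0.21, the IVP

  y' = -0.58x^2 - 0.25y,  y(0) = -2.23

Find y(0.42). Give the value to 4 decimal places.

-2.0210

Midpoint: k1 = f(x_n, y_n); k2 = f(x_n + h/2, y_n + (h/2)·k1); y_{n+1} = y_n + h·k2.
x=0.000000, y=-2.230000:
  k1 = f(0.000000, -2.230000) = 0.557500
  k2 = f(0.105000, -2.171463) = 0.536471
  y ← -2.230000 + 0.21·0.536471 = -2.117341
x=0.210000, y=-2.117341:
  k1 = f(0.210000, -2.117341) = 0.503757
  k2 = f(0.315000, -2.064447) = 0.458561
  y ← -2.117341 + 0.21·0.458561 = -2.021043
y(0.42) ≈ -2.0210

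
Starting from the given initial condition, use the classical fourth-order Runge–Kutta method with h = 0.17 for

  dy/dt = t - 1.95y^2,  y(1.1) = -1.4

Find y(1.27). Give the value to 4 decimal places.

RK4: k1 = f(t_n, y_n); k2 = f(t_n + h/2, y_n + (h/2)·k1); k3 = f(t_n + h/2, y_n + (h/2)·k2); k4 = f(t_n + h, y_n + h·k3); y_{n+1} = y_n + (h/6)·(k1 + 2k2 + 2k3 + k4).
t=1.100000, y=-1.400000:
  k1 = f(1.100000, -1.400000) = -2.722000
  k2 = f(1.185000, -1.631370) = -4.004668
  k3 = f(1.185000, -1.740397) = -4.721513
  k4 = f(1.270000, -2.202657) = -8.190812
  y ← -1.400000 + (0.17/6)·(k1 + 2k2 + 2k3 + k4) = -2.203680
y(1.27) ≈ -2.2037

-2.2037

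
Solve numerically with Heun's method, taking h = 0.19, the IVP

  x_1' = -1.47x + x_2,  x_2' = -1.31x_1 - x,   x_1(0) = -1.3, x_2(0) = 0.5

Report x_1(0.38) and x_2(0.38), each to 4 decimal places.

-1.1046, 1.0263

Heun on (x_1,x_2): k1 = f(x_n, state_n); k2 = f(x_n + h, state_n + h·k1); state_{n+1} = state_n + (h/2)·(k1 + k2).
0.000000: (-1.300000, 0.500000)
  k1 = (0.500000, 1.703000)
  predictor → (-1.205000, 0.823570)
  k2 = (0.544270, 1.388550)
  → (-1.200794, 0.793697)
0.190000: (-1.200794, 0.793697)
  k1 = (0.514397, 1.383041)
  predictor → (-1.103059, 1.056475)
  k2 = (0.497875, 1.065007)
  → (-1.104628, 1.026262)
(x_1(0.38), x_2(0.38)) ≈ (-1.1046, 1.0263)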